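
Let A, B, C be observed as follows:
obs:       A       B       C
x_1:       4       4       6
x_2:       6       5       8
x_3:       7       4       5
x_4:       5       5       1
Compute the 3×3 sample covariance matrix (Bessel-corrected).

Step 1 — column means:
  mean(A) = (4 + 6 + 7 + 5) / 4 = 22/4 = 5.5
  mean(B) = (4 + 5 + 4 + 5) / 4 = 18/4 = 4.5
  mean(C) = (6 + 8 + 5 + 1) / 4 = 20/4 = 5

Step 2 — sample covariance S[i,j] = (1/(n-1)) · Σ_k (x_{k,i} - mean_i) · (x_{k,j} - mean_j), with n-1 = 3.
  S[A,A] = ((-1.5)·(-1.5) + (0.5)·(0.5) + (1.5)·(1.5) + (-0.5)·(-0.5)) / 3 = 5/3 = 1.6667
  S[A,B] = ((-1.5)·(-0.5) + (0.5)·(0.5) + (1.5)·(-0.5) + (-0.5)·(0.5)) / 3 = 0/3 = 0
  S[A,C] = ((-1.5)·(1) + (0.5)·(3) + (1.5)·(0) + (-0.5)·(-4)) / 3 = 2/3 = 0.6667
  S[B,B] = ((-0.5)·(-0.5) + (0.5)·(0.5) + (-0.5)·(-0.5) + (0.5)·(0.5)) / 3 = 1/3 = 0.3333
  S[B,C] = ((-0.5)·(1) + (0.5)·(3) + (-0.5)·(0) + (0.5)·(-4)) / 3 = -1/3 = -0.3333
  S[C,C] = ((1)·(1) + (3)·(3) + (0)·(0) + (-4)·(-4)) / 3 = 26/3 = 8.6667

S is symmetric (S[j,i] = S[i,j]). Assembling:

S = [[1.6667, 0, 0.6667],
 [0, 0.3333, -0.3333],
 [0.6667, -0.3333, 8.6667]]


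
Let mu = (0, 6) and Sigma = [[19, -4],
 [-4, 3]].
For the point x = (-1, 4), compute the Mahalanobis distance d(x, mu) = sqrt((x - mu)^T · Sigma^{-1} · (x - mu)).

Step 1 — centre the observation: (x - mu) = (-1, -2).

Step 2 — invert Sigma. det(Sigma) = 19·3 - (-4)² = 41.
  Sigma^{-1} = (1/det) · [[d, -b], [-b, a]] = [[0.0732, 0.0976],
 [0.0976, 0.4634]].

Step 3 — form the quadratic (x - mu)^T · Sigma^{-1} · (x - mu):
  Sigma^{-1} · (x - mu) = (-0.2683, -1.0244).
  (x - mu)^T · [Sigma^{-1} · (x - mu)] = (-1)·(-0.2683) + (-2)·(-1.0244) = 2.3171.

Step 4 — take square root: d = √(2.3171) ≈ 1.5222.

d(x, mu) = √(2.3171) ≈ 1.5222


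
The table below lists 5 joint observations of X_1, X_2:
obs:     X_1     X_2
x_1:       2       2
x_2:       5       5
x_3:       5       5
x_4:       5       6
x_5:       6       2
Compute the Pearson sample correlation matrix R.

Step 1 — column means:
  mean(X_1) = (2 + 5 + 5 + 5 + 6) / 5 = 23/5 = 4.6
  mean(X_2) = (2 + 5 + 5 + 6 + 2) / 5 = 20/5 = 4

Step 2 — sample variances and covariances s[i,j] = (1/(n-1)) · Σ_k (x_{k,i} - mean_i) · (x_{k,j} - mean_j), with n-1 = 4:
  s[X_1,X_1] = ((-2.6)·(-2.6) + (0.4)·(0.4) + (0.4)·(0.4) + (0.4)·(0.4) + (1.4)·(1.4)) / 4 = 9.2/4 = 2.3
  s[X_1,X_2] = ((-2.6)·(-2) + (0.4)·(1) + (0.4)·(1) + (0.4)·(2) + (1.4)·(-2)) / 4 = 4/4 = 1
  s[X_2,X_2] = ((-2)·(-2) + (1)·(1) + (1)·(1) + (2)·(2) + (-2)·(-2)) / 4 = 14/4 = 3.5
  Sample standard deviations s_i = √(s[i,i]):
  s(X_1) = √(2.3) = 1.5166
  s(X_2) = √(3.5) = 1.8708

Step 3 — r_{ij} = s_{ij} / (s_i · s_j):
  r[X_1,X_1] = 1 (diagonal).
  r[X_1,X_2] = 1 / (1.5166 · 1.8708) = 1 / 2.8373 = 0.3525
  r[X_2,X_2] = 1 (diagonal).

R is symmetric with unit diagonal. Assembling:

R = [[1, 0.3525],
 [0.3525, 1]]


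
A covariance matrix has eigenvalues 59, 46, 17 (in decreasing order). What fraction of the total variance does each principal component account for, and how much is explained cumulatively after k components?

Step 1 — total variance = trace(Sigma) = Σ λ_i = 59 + 46 + 17 = 122.

Step 2 — fraction explained by component i = λ_i / Σ λ:
  PC1: 59/122 = 0.4836
  PC2: 46/122 = 0.377
  PC3: 17/122 = 0.1393

Step 3 — cumulative fraction after k components = (λ_1 + ... + λ_k) / Σ λ:
  k = 1: 59/122 = 0.4836
  k = 2: (59 + 46)/122 = 105/122 = 0.8607
  k = 3: (59 + 46 + 17)/122 = 122/122 = 1

Summary (fraction, with percent):

explained: PC1 0.4836 (48.36%), PC2 0.377 (37.7%), PC3 0.1393 (13.93%);  cumulative: 0.4836, 0.8607, 1


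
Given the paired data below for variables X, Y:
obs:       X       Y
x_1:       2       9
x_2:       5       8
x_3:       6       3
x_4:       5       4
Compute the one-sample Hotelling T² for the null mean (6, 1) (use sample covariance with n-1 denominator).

Step 1 — sample mean vector:
  mean(X) = (2 + 5 + 6 + 5) / 4 = 18/4 = 4.5
  mean(Y) = (9 + 8 + 3 + 4) / 4 = 24/4 = 6
  x̄ = (4.5, 6),  deviation x̄ - mu_0 = (4.5, 6) - (6, 1) = (-1.5, 5).

Step 2 — sample covariance matrix, S[i,j] = (1/(n-1)) · Σ_k (x_{k,i} - mean_i) · (x_{k,j} - mean_j), divisor n-1 = 3:
  S[X,X] = ((-2.5)·(-2.5) + (0.5)·(0.5) + (1.5)·(1.5) + (0.5)·(0.5)) / 3 = 9/3 = 3
  S[X,Y] = ((-2.5)·(3) + (0.5)·(2) + (1.5)·(-3) + (0.5)·(-2)) / 3 = -12/3 = -4
  S[Y,Y] = ((3)·(3) + (2)·(2) + (-3)·(-3) + (-2)·(-2)) / 3 = 26/3 = 8.6667
  S = [[3, -4],
 [-4, 8.6667]].

Step 3 — invert S. det(S) = 3·8.6667 - (-4)² = 10.
  S^{-1} = (1/det) · [[d, -b], [-b, a]] = [[0.8667, 0.4],
 [0.4, 0.3]].

Step 4 — quadratic form (x̄ - mu_0)^T · S^{-1} · (x̄ - mu_0):
  S^{-1} · (x̄ - mu_0) = (0.7, 0.9),
  (x̄ - mu_0)^T · [...] = (-1.5)·(0.7) + (5)·(0.9) = 3.45.

Step 5 — scale by n: T² = 4 · 3.45 = 13.8.

T² ≈ 13.8


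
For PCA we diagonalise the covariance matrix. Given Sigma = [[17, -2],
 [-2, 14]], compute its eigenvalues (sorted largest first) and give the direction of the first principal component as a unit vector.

Step 1 — characteristic polynomial of 2×2 Sigma:
  det(Sigma - λI) = λ² - trace · λ + det = 0.
  trace = 17 + 14 = 31, det = 17·14 - (-2)² = 234.
Step 2 — discriminant:
  Δ = trace² - 4·det = 961 - 936 = 25.
Step 3 — eigenvalues:
  λ = (trace ± √Δ)/2 = (31 ± 5)/2,
  λ_1 = 18,  λ_2 = 13.

Step 4 — unit eigenvector for λ_1: solve (Sigma - λ_1 I)v = 0. First row:
  (17 - 18)·v_x + (-2)·v_y = 0, i.e. (-1)·v_x + (-2)·v_y = 0,
  so v ∝ (b, λ_1 - a) = (-2, 1); multiply by -1 so the first entry is positive: u = (2, -1).
  ||u|| = √((2)² + (-1)²) = √(5) ≈ 2.2361,
  v_1 = u/||u|| ≈ (0.8944, -0.4472) (||v_1|| = 1).

λ_1 = 18,  λ_2 = 13;  v_1 ≈ (0.8944, -0.4472)


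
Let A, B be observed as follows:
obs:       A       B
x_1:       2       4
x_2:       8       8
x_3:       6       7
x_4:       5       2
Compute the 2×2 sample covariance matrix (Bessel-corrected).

Step 1 — column means:
  mean(A) = (2 + 8 + 6 + 5) / 4 = 21/4 = 5.25
  mean(B) = (4 + 8 + 7 + 2) / 4 = 21/4 = 5.25

Step 2 — sample covariance S[i,j] = (1/(n-1)) · Σ_k (x_{k,i} - mean_i) · (x_{k,j} - mean_j), with n-1 = 3.
  S[A,A] = ((-3.25)·(-3.25) + (2.75)·(2.75) + (0.75)·(0.75) + (-0.25)·(-0.25)) / 3 = 18.75/3 = 6.25
  S[A,B] = ((-3.25)·(-1.25) + (2.75)·(2.75) + (0.75)·(1.75) + (-0.25)·(-3.25)) / 3 = 13.75/3 = 4.5833
  S[B,B] = ((-1.25)·(-1.25) + (2.75)·(2.75) + (1.75)·(1.75) + (-3.25)·(-3.25)) / 3 = 22.75/3 = 7.5833

S is symmetric (S[j,i] = S[i,j]). Assembling:

S = [[6.25, 4.5833],
 [4.5833, 7.5833]]


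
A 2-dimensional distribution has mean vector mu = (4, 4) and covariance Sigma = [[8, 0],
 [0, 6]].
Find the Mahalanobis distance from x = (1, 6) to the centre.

Step 1 — centre the observation: (x - mu) = (-3, 2).

Step 2 — invert Sigma. det(Sigma) = 8·6 - (0)² = 48.
  Sigma^{-1} = (1/det) · [[d, -b], [-b, a]] = [[0.125, 0],
 [0, 0.1667]].

Step 3 — form the quadratic (x - mu)^T · Sigma^{-1} · (x - mu):
  Sigma^{-1} · (x - mu) = (-0.375, 0.3333).
  (x - mu)^T · [Sigma^{-1} · (x - mu)] = (-3)·(-0.375) + (2)·(0.3333) = 1.7917.

Step 4 — take square root: d = √(1.7917) ≈ 1.3385.

d(x, mu) = √(1.7917) ≈ 1.3385


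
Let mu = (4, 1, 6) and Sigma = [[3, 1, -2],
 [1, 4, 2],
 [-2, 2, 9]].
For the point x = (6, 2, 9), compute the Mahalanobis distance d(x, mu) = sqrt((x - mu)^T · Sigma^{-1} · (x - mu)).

Step 1 — centre the observation: (x - mu) = (2, 1, 3).

Step 2 — invert Sigma (cofactor / det for 3×3, or solve directly):
  Sigma^{-1} = [[0.5079, -0.2063, 0.1587],
 [-0.2063, 0.3651, -0.127],
 [0.1587, -0.127, 0.1746]].

Step 3 — form the quadratic (x - mu)^T · Sigma^{-1} · (x - mu):
  Sigma^{-1} · (x - mu) = (1.2857, -0.4286, 0.7143).
  (x - mu)^T · [Sigma^{-1} · (x - mu)] = (2)·(1.2857) + (1)·(-0.4286) + (3)·(0.7143) = 4.2857.

Step 4 — take square root: d = √(4.2857) ≈ 2.0702.

d(x, mu) = √(4.2857) ≈ 2.0702


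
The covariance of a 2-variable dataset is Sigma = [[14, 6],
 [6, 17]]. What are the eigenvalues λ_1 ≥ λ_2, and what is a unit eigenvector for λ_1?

Step 1 — characteristic polynomial of 2×2 Sigma:
  det(Sigma - λI) = λ² - trace · λ + det = 0.
  trace = 14 + 17 = 31, det = 14·17 - (6)² = 202.
Step 2 — discriminant:
  Δ = trace² - 4·det = 961 - 808 = 153.
Step 3 — eigenvalues:
  λ = (trace ± √Δ)/2 = (31 ± 12.3693)/2,
  λ_1 = 21.6847,  λ_2 = 9.3153.

Step 4 — unit eigenvector for λ_1: solve (Sigma - λ_1 I)v = 0. First row:
  (14 - 21.6847)·v_x + (6)·v_y = 0, i.e. (-7.6847)·v_x + (6)·v_y = 0,
  so v ∝ (b, λ_1 - a) = (6, 7.6847) = u.
  ||u|| = √((6)² + (7.6847)²) = √(95.054) ≈ 9.7496,
  v_1 = u/||u|| ≈ (0.6154, 0.7882) (||v_1|| = 1).

λ_1 = 21.6847,  λ_2 = 9.3153;  v_1 ≈ (0.6154, 0.7882)


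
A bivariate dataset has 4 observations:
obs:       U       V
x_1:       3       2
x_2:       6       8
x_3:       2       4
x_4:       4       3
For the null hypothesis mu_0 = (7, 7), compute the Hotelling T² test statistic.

Step 1 — sample mean vector:
  mean(U) = (3 + 6 + 2 + 4) / 4 = 15/4 = 3.75
  mean(V) = (2 + 8 + 4 + 3) / 4 = 17/4 = 4.25
  x̄ = (3.75, 4.25),  deviation x̄ - mu_0 = (3.75, 4.25) - (7, 7) = (-3.25, -2.75).

Step 2 — sample covariance matrix, S[i,j] = (1/(n-1)) · Σ_k (x_{k,i} - mean_i) · (x_{k,j} - mean_j), divisor n-1 = 3:
  S[U,U] = ((-0.75)·(-0.75) + (2.25)·(2.25) + (-1.75)·(-1.75) + (0.25)·(0.25)) / 3 = 8.75/3 = 2.9167
  S[U,V] = ((-0.75)·(-2.25) + (2.25)·(3.75) + (-1.75)·(-0.25) + (0.25)·(-1.25)) / 3 = 10.25/3 = 3.4167
  S[V,V] = ((-2.25)·(-2.25) + (3.75)·(3.75) + (-0.25)·(-0.25) + (-1.25)·(-1.25)) / 3 = 20.75/3 = 6.9167
  S = [[2.9167, 3.4167],
 [3.4167, 6.9167]].

Step 3 — invert S. det(S) = 2.9167·6.9167 - (3.4167)² = 8.5.
  S^{-1} = (1/det) · [[d, -b], [-b, a]] = [[0.8137, -0.402],
 [-0.402, 0.3431]].

Step 4 — quadratic form (x̄ - mu_0)^T · S^{-1} · (x̄ - mu_0):
  S^{-1} · (x̄ - mu_0) = (-1.5392, 0.3627),
  (x̄ - mu_0)^T · [...] = (-3.25)·(-1.5392) + (-2.75)·(0.3627) = 4.0049.

Step 5 — scale by n: T² = 4 · 4.0049 = 16.0196.

T² ≈ 16.0196


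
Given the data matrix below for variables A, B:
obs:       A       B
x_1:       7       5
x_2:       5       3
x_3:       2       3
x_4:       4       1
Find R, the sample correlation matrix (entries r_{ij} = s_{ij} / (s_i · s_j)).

Step 1 — column means:
  mean(A) = (7 + 5 + 2 + 4) / 4 = 18/4 = 4.5
  mean(B) = (5 + 3 + 3 + 1) / 4 = 12/4 = 3

Step 2 — sample variances and covariances s[i,j] = (1/(n-1)) · Σ_k (x_{k,i} - mean_i) · (x_{k,j} - mean_j), with n-1 = 3:
  s[A,A] = ((2.5)·(2.5) + (0.5)·(0.5) + (-2.5)·(-2.5) + (-0.5)·(-0.5)) / 3 = 13/3 = 4.3333
  s[A,B] = ((2.5)·(2) + (0.5)·(0) + (-2.5)·(0) + (-0.5)·(-2)) / 3 = 6/3 = 2
  s[B,B] = ((2)·(2) + (0)·(0) + (0)·(0) + (-2)·(-2)) / 3 = 8/3 = 2.6667
  Sample standard deviations s_i = √(s[i,i]):
  s(A) = √(4.3333) = 2.0817
  s(B) = √(2.6667) = 1.633

Step 3 — r_{ij} = s_{ij} / (s_i · s_j):
  r[A,A] = 1 (diagonal).
  r[A,B] = 2 / (2.0817 · 1.633) = 2 / 3.3993 = 0.5883
  r[B,B] = 1 (diagonal).

R is symmetric with unit diagonal. Assembling:

R = [[1, 0.5883],
 [0.5883, 1]]


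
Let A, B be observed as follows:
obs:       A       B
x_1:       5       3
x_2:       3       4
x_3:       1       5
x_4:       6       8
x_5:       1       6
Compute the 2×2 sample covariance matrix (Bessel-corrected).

Step 1 — column means:
  mean(A) = (5 + 3 + 1 + 6 + 1) / 5 = 16/5 = 3.2
  mean(B) = (3 + 4 + 5 + 8 + 6) / 5 = 26/5 = 5.2

Step 2 — sample covariance S[i,j] = (1/(n-1)) · Σ_k (x_{k,i} - mean_i) · (x_{k,j} - mean_j), with n-1 = 4.
  S[A,A] = ((1.8)·(1.8) + (-0.2)·(-0.2) + (-2.2)·(-2.2) + (2.8)·(2.8) + (-2.2)·(-2.2)) / 4 = 20.8/4 = 5.2
  S[A,B] = ((1.8)·(-2.2) + (-0.2)·(-1.2) + (-2.2)·(-0.2) + (2.8)·(2.8) + (-2.2)·(0.8)) / 4 = 2.8/4 = 0.7
  S[B,B] = ((-2.2)·(-2.2) + (-1.2)·(-1.2) + (-0.2)·(-0.2) + (2.8)·(2.8) + (0.8)·(0.8)) / 4 = 14.8/4 = 3.7

S is symmetric (S[j,i] = S[i,j]). Assembling:

S = [[5.2, 0.7],
 [0.7, 3.7]]


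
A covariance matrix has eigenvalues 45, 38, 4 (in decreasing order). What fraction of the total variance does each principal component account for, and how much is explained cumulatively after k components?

Step 1 — total variance = trace(Sigma) = Σ λ_i = 45 + 38 + 4 = 87.

Step 2 — fraction explained by component i = λ_i / Σ λ:
  PC1: 45/87 = 0.5172
  PC2: 38/87 = 0.4368
  PC3: 4/87 = 0.046

Step 3 — cumulative fraction after k components = (λ_1 + ... + λ_k) / Σ λ:
  k = 1: 45/87 = 0.5172
  k = 2: (45 + 38)/87 = 83/87 = 0.954
  k = 3: (45 + 38 + 4)/87 = 87/87 = 1

Summary (fraction, with percent):

explained: PC1 0.5172 (51.72%), PC2 0.4368 (43.68%), PC3 0.046 (4.6%);  cumulative: 0.5172, 0.954, 1


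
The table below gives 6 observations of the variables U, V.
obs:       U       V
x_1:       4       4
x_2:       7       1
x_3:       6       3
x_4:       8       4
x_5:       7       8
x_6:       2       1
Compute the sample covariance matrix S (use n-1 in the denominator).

Step 1 — column means:
  mean(U) = (4 + 7 + 6 + 8 + 7 + 2) / 6 = 34/6 = 5.6667
  mean(V) = (4 + 1 + 3 + 4 + 8 + 1) / 6 = 21/6 = 3.5

Step 2 — sample covariance S[i,j] = (1/(n-1)) · Σ_k (x_{k,i} - mean_i) · (x_{k,j} - mean_j), with n-1 = 5.
  S[U,U] = ((-1.6667)·(-1.6667) + (1.3333)·(1.3333) + (0.3333)·(0.3333) + (2.3333)·(2.3333) + (1.3333)·(1.3333) + (-3.6667)·(-3.6667)) / 5 = 25.3333/5 = 5.0667
  S[U,V] = ((-1.6667)·(0.5) + (1.3333)·(-2.5) + (0.3333)·(-0.5) + (2.3333)·(0.5) + (1.3333)·(4.5) + (-3.6667)·(-2.5)) / 5 = 12/5 = 2.4
  S[V,V] = ((0.5)·(0.5) + (-2.5)·(-2.5) + (-0.5)·(-0.5) + (0.5)·(0.5) + (4.5)·(4.5) + (-2.5)·(-2.5)) / 5 = 33.5/5 = 6.7

S is symmetric (S[j,i] = S[i,j]). Assembling:

S = [[5.0667, 2.4],
 [2.4, 6.7]]


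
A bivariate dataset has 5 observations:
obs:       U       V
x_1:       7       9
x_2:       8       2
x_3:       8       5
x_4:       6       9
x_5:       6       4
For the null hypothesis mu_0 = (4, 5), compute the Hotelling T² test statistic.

Step 1 — sample mean vector:
  mean(U) = (7 + 8 + 8 + 6 + 6) / 5 = 35/5 = 7
  mean(V) = (9 + 2 + 5 + 9 + 4) / 5 = 29/5 = 5.8
  x̄ = (7, 5.8),  deviation x̄ - mu_0 = (7, 5.8) - (4, 5) = (3, 0.8).

Step 2 — sample covariance matrix, S[i,j] = (1/(n-1)) · Σ_k (x_{k,i} - mean_i) · (x_{k,j} - mean_j), divisor n-1 = 4:
  S[U,U] = ((0)·(0) + (1)·(1) + (1)·(1) + (-1)·(-1) + (-1)·(-1)) / 4 = 4/4 = 1
  S[U,V] = ((0)·(3.2) + (1)·(-3.8) + (1)·(-0.8) + (-1)·(3.2) + (-1)·(-1.8)) / 4 = -6/4 = -1.5
  S[V,V] = ((3.2)·(3.2) + (-3.8)·(-3.8) + (-0.8)·(-0.8) + (3.2)·(3.2) + (-1.8)·(-1.8)) / 4 = 38.8/4 = 9.7
  S = [[1, -1.5],
 [-1.5, 9.7]].

Step 3 — invert S. det(S) = 1·9.7 - (-1.5)² = 7.45.
  S^{-1} = (1/det) · [[d, -b], [-b, a]] = [[1.302, 0.2013],
 [0.2013, 0.1342]].

Step 4 — quadratic form (x̄ - mu_0)^T · S^{-1} · (x̄ - mu_0):
  S^{-1} · (x̄ - mu_0) = (4.0671, 0.7114),
  (x̄ - mu_0)^T · [...] = (3)·(4.0671) + (0.8)·(0.7114) = 12.7705.

Step 5 — scale by n: T² = 5 · 12.7705 = 63.8523.

T² ≈ 63.8523


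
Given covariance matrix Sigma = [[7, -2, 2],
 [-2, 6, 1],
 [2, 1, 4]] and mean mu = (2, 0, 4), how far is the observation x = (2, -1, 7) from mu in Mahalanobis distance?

Step 1 — centre the observation: (x - mu) = (0, -1, 3).

Step 2 — invert Sigma (cofactor / det for 3×3, or solve directly):
  Sigma^{-1} = [[0.2035, 0.0885, -0.1239],
 [0.0885, 0.2124, -0.0973],
 [-0.1239, -0.0973, 0.3363]].

Step 3 — form the quadratic (x - mu)^T · Sigma^{-1} · (x - mu):
  Sigma^{-1} · (x - mu) = (-0.4602, -0.5044, 1.1062).
  (x - mu)^T · [Sigma^{-1} · (x - mu)] = (0)·(-0.4602) + (-1)·(-0.5044) + (3)·(1.1062) = 3.823.

Step 4 — take square root: d = √(3.823) ≈ 1.9553.

d(x, mu) = √(3.823) ≈ 1.9553


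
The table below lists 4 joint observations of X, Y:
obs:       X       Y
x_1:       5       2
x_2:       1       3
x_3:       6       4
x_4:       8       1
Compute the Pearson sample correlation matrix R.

Step 1 — column means:
  mean(X) = (5 + 1 + 6 + 8) / 4 = 20/4 = 5
  mean(Y) = (2 + 3 + 4 + 1) / 4 = 10/4 = 2.5

Step 2 — sample variances and covariances s[i,j] = (1/(n-1)) · Σ_k (x_{k,i} - mean_i) · (x_{k,j} - mean_j), with n-1 = 3:
  s[X,X] = ((0)·(0) + (-4)·(-4) + (1)·(1) + (3)·(3)) / 3 = 26/3 = 8.6667
  s[X,Y] = ((0)·(-0.5) + (-4)·(0.5) + (1)·(1.5) + (3)·(-1.5)) / 3 = -5/3 = -1.6667
  s[Y,Y] = ((-0.5)·(-0.5) + (0.5)·(0.5) + (1.5)·(1.5) + (-1.5)·(-1.5)) / 3 = 5/3 = 1.6667
  Sample standard deviations s_i = √(s[i,i]):
  s(X) = √(8.6667) = 2.9439
  s(Y) = √(1.6667) = 1.291

Step 3 — r_{ij} = s_{ij} / (s_i · s_j):
  r[X,X] = 1 (diagonal).
  r[X,Y] = -1.6667 / (2.9439 · 1.291) = -1.6667 / 3.8006 = -0.4385
  r[Y,Y] = 1 (diagonal).

R is symmetric with unit diagonal. Assembling:

R = [[1, -0.4385],
 [-0.4385, 1]]


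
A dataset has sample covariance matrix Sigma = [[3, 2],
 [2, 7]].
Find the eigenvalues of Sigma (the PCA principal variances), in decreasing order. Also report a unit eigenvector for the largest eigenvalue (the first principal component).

Step 1 — characteristic polynomial of 2×2 Sigma:
  det(Sigma - λI) = λ² - trace · λ + det = 0.
  trace = 3 + 7 = 10, det = 3·7 - (2)² = 17.
Step 2 — discriminant:
  Δ = trace² - 4·det = 100 - 68 = 32.
Step 3 — eigenvalues:
  λ = (trace ± √Δ)/2 = (10 ± 5.6569)/2,
  λ_1 = 7.8284,  λ_2 = 2.1716.

Step 4 — unit eigenvector for λ_1: solve (Sigma - λ_1 I)v = 0. First row:
  (3 - 7.8284)·v_x + (2)·v_y = 0, i.e. (-4.8284)·v_x + (2)·v_y = 0,
  so v ∝ (b, λ_1 - a) = (2, 4.8284) = u.
  ||u|| = √((2)² + (4.8284)²) = √(27.3137) ≈ 5.2263,
  v_1 = u/||u|| ≈ (0.3827, 0.9239) (||v_1|| = 1).

λ_1 = 7.8284,  λ_2 = 2.1716;  v_1 ≈ (0.3827, 0.9239)


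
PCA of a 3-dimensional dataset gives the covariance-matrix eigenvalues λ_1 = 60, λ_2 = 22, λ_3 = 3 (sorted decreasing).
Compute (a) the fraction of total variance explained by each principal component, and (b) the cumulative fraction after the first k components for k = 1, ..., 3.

Step 1 — total variance = trace(Sigma) = Σ λ_i = 60 + 22 + 3 = 85.

Step 2 — fraction explained by component i = λ_i / Σ λ:
  PC1: 60/85 = 0.7059
  PC2: 22/85 = 0.2588
  PC3: 3/85 = 0.0353

Step 3 — cumulative fraction after k components = (λ_1 + ... + λ_k) / Σ λ:
  k = 1: 60/85 = 0.7059
  k = 2: (60 + 22)/85 = 82/85 = 0.9647
  k = 3: (60 + 22 + 3)/85 = 85/85 = 1

Summary (fraction, with percent):

explained: PC1 0.7059 (70.59%), PC2 0.2588 (25.88%), PC3 0.0353 (3.53%);  cumulative: 0.7059, 0.9647, 1


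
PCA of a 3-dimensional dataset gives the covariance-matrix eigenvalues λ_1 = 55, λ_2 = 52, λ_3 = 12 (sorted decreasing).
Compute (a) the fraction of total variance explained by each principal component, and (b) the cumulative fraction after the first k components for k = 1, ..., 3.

Step 1 — total variance = trace(Sigma) = Σ λ_i = 55 + 52 + 12 = 119.

Step 2 — fraction explained by component i = λ_i / Σ λ:
  PC1: 55/119 = 0.4622
  PC2: 52/119 = 0.437
  PC3: 12/119 = 0.1008

Step 3 — cumulative fraction after k components = (λ_1 + ... + λ_k) / Σ λ:
  k = 1: 55/119 = 0.4622
  k = 2: (55 + 52)/119 = 107/119 = 0.8992
  k = 3: (55 + 52 + 12)/119 = 119/119 = 1

Summary (fraction, with percent):

explained: PC1 0.4622 (46.22%), PC2 0.437 (43.7%), PC3 0.1008 (10.08%);  cumulative: 0.4622, 0.8992, 1


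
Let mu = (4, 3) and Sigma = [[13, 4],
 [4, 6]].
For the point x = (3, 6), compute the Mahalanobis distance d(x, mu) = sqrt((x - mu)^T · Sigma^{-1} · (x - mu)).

Step 1 — centre the observation: (x - mu) = (-1, 3).

Step 2 — invert Sigma. det(Sigma) = 13·6 - (4)² = 62.
  Sigma^{-1} = (1/det) · [[d, -b], [-b, a]] = [[0.0968, -0.0645],
 [-0.0645, 0.2097]].

Step 3 — form the quadratic (x - mu)^T · Sigma^{-1} · (x - mu):
  Sigma^{-1} · (x - mu) = (-0.2903, 0.6935).
  (x - mu)^T · [Sigma^{-1} · (x - mu)] = (-1)·(-0.2903) + (3)·(0.6935) = 2.371.

Step 4 — take square root: d = √(2.371) ≈ 1.5398.

d(x, mu) = √(2.371) ≈ 1.5398


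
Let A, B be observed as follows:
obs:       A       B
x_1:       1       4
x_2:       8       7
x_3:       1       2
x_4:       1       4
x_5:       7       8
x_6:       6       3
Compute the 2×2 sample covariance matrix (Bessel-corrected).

Step 1 — column means:
  mean(A) = (1 + 8 + 1 + 1 + 7 + 6) / 6 = 24/6 = 4
  mean(B) = (4 + 7 + 2 + 4 + 8 + 3) / 6 = 28/6 = 4.6667

Step 2 — sample covariance S[i,j] = (1/(n-1)) · Σ_k (x_{k,i} - mean_i) · (x_{k,j} - mean_j), with n-1 = 5.
  S[A,A] = ((-3)·(-3) + (4)·(4) + (-3)·(-3) + (-3)·(-3) + (3)·(3) + (2)·(2)) / 5 = 56/5 = 11.2
  S[A,B] = ((-3)·(-0.6667) + (4)·(2.3333) + (-3)·(-2.6667) + (-3)·(-0.6667) + (3)·(3.3333) + (2)·(-1.6667)) / 5 = 28/5 = 5.6
  S[B,B] = ((-0.6667)·(-0.6667) + (2.3333)·(2.3333) + (-2.6667)·(-2.6667) + (-0.6667)·(-0.6667) + (3.3333)·(3.3333) + (-1.6667)·(-1.6667)) / 5 = 27.3333/5 = 5.4667

S is symmetric (S[j,i] = S[i,j]). Assembling:

S = [[11.2, 5.6],
 [5.6, 5.4667]]


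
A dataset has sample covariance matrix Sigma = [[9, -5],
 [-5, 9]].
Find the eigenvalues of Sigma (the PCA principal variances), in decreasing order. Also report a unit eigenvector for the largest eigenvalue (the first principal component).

Step 1 — characteristic polynomial of 2×2 Sigma:
  det(Sigma - λI) = λ² - trace · λ + det = 0.
  trace = 9 + 9 = 18, det = 9·9 - (-5)² = 56.
Step 2 — discriminant:
  Δ = trace² - 4·det = 324 - 224 = 100.
Step 3 — eigenvalues:
  λ = (trace ± √Δ)/2 = (18 ± 10)/2,
  λ_1 = 14,  λ_2 = 4.

Step 4 — unit eigenvector for λ_1: solve (Sigma - λ_1 I)v = 0. First row:
  (9 - 14)·v_x + (-5)·v_y = 0, i.e. (-5)·v_x + (-5)·v_y = 0,
  so v ∝ (b, λ_1 - a) = (-5, 5); multiply by -1 so the first entry is positive: u = (5, -5).
  ||u|| = √((5)² + (-5)²) = √(50) ≈ 7.0711,
  v_1 = u/||u|| ≈ (0.7071, -0.7071) (||v_1|| = 1).

λ_1 = 14,  λ_2 = 4;  v_1 ≈ (0.7071, -0.7071)


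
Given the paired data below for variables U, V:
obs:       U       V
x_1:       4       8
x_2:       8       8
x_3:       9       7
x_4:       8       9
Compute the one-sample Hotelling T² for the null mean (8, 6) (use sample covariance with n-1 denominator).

Step 1 — sample mean vector:
  mean(U) = (4 + 8 + 9 + 8) / 4 = 29/4 = 7.25
  mean(V) = (8 + 8 + 7 + 9) / 4 = 32/4 = 8
  x̄ = (7.25, 8),  deviation x̄ - mu_0 = (7.25, 8) - (8, 6) = (-0.75, 2).

Step 2 — sample covariance matrix, S[i,j] = (1/(n-1)) · Σ_k (x_{k,i} - mean_i) · (x_{k,j} - mean_j), divisor n-1 = 3:
  S[U,U] = ((-3.25)·(-3.25) + (0.75)·(0.75) + (1.75)·(1.75) + (0.75)·(0.75)) / 3 = 14.75/3 = 4.9167
  S[U,V] = ((-3.25)·(0) + (0.75)·(0) + (1.75)·(-1) + (0.75)·(1)) / 3 = -1/3 = -0.3333
  S[V,V] = ((0)·(0) + (0)·(0) + (-1)·(-1) + (1)·(1)) / 3 = 2/3 = 0.6667
  S = [[4.9167, -0.3333],
 [-0.3333, 0.6667]].

Step 3 — invert S. det(S) = 4.9167·0.6667 - (-0.3333)² = 3.1667.
  S^{-1} = (1/det) · [[d, -b], [-b, a]] = [[0.2105, 0.1053],
 [0.1053, 1.5526]].

Step 4 — quadratic form (x̄ - mu_0)^T · S^{-1} · (x̄ - mu_0):
  S^{-1} · (x̄ - mu_0) = (0.0526, 3.0263),
  (x̄ - mu_0)^T · [...] = (-0.75)·(0.0526) + (2)·(3.0263) = 6.0132.

Step 5 — scale by n: T² = 4 · 6.0132 = 24.0526.

T² ≈ 24.0526


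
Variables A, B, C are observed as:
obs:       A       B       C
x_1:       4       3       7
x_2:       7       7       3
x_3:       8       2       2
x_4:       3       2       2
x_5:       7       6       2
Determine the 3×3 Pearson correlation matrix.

Step 1 — column means:
  mean(A) = (4 + 7 + 8 + 3 + 7) / 5 = 29/5 = 5.8
  mean(B) = (3 + 7 + 2 + 2 + 6) / 5 = 20/5 = 4
  mean(C) = (7 + 3 + 2 + 2 + 2) / 5 = 16/5 = 3.2

Step 2 — sample variances and covariances s[i,j] = (1/(n-1)) · Σ_k (x_{k,i} - mean_i) · (x_{k,j} - mean_j), with n-1 = 4:
  s[A,A] = ((-1.8)·(-1.8) + (1.2)·(1.2) + (2.2)·(2.2) + (-2.8)·(-2.8) + (1.2)·(1.2)) / 4 = 18.8/4 = 4.7
  s[A,B] = ((-1.8)·(-1) + (1.2)·(3) + (2.2)·(-2) + (-2.8)·(-2) + (1.2)·(2)) / 4 = 9/4 = 2.25
  s[A,C] = ((-1.8)·(3.8) + (1.2)·(-0.2) + (2.2)·(-1.2) + (-2.8)·(-1.2) + (1.2)·(-1.2)) / 4 = -7.8/4 = -1.95
  s[B,B] = ((-1)·(-1) + (3)·(3) + (-2)·(-2) + (-2)·(-2) + (2)·(2)) / 4 = 22/4 = 5.5
  s[B,C] = ((-1)·(3.8) + (3)·(-0.2) + (-2)·(-1.2) + (-2)·(-1.2) + (2)·(-1.2)) / 4 = -2/4 = -0.5
  s[C,C] = ((3.8)·(3.8) + (-0.2)·(-0.2) + (-1.2)·(-1.2) + (-1.2)·(-1.2) + (-1.2)·(-1.2)) / 4 = 18.8/4 = 4.7
  Sample standard deviations s_i = √(s[i,i]):
  s(A) = √(4.7) = 2.1679
  s(B) = √(5.5) = 2.3452
  s(C) = √(4.7) = 2.1679

Step 3 — r_{ij} = s_{ij} / (s_i · s_j):
  r[A,A] = 1 (diagonal).
  r[A,B] = 2.25 / (2.1679 · 2.3452) = 2.25 / 5.0843 = 0.4425
  r[A,C] = -1.95 / (2.1679 · 2.1679) = -1.95 / 4.7 = -0.4149
  r[B,B] = 1 (diagonal).
  r[B,C] = -0.5 / (2.3452 · 2.1679) = -0.5 / 5.0843 = -0.0983
  r[C,C] = 1 (diagonal).

R is symmetric with unit diagonal. Assembling:

R = [[1, 0.4425, -0.4149],
 [0.4425, 1, -0.0983],
 [-0.4149, -0.0983, 1]]


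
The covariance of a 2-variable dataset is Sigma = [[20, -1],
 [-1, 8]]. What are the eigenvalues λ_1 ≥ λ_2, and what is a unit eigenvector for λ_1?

Step 1 — characteristic polynomial of 2×2 Sigma:
  det(Sigma - λI) = λ² - trace · λ + det = 0.
  trace = 20 + 8 = 28, det = 20·8 - (-1)² = 159.
Step 2 — discriminant:
  Δ = trace² - 4·det = 784 - 636 = 148.
Step 3 — eigenvalues:
  λ = (trace ± √Δ)/2 = (28 ± 12.1655)/2,
  λ_1 = 20.0828,  λ_2 = 7.9172.

Step 4 — unit eigenvector for λ_1: solve (Sigma - λ_1 I)v = 0. First row:
  (20 - 20.0828)·v_x + (-1)·v_y = 0, i.e. (-0.0828)·v_x + (-1)·v_y = 0,
  so v ∝ (b, λ_1 - a) = (-1, 0.0828); multiply by -1 so the first entry is positive: u = (1, -0.0828).
  ||u|| = √((1)² + (-0.0828)²) = √(1.0068) ≈ 1.0034,
  v_1 = u/||u|| ≈ (0.9966, -0.0825) (||v_1|| = 1).

λ_1 = 20.0828,  λ_2 = 7.9172;  v_1 ≈ (0.9966, -0.0825)


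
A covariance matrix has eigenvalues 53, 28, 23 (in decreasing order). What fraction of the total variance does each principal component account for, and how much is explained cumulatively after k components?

Step 1 — total variance = trace(Sigma) = Σ λ_i = 53 + 28 + 23 = 104.

Step 2 — fraction explained by component i = λ_i / Σ λ:
  PC1: 53/104 = 0.5096
  PC2: 28/104 = 0.2692
  PC3: 23/104 = 0.2212

Step 3 — cumulative fraction after k components = (λ_1 + ... + λ_k) / Σ λ:
  k = 1: 53/104 = 0.5096
  k = 2: (53 + 28)/104 = 81/104 = 0.7788
  k = 3: (53 + 28 + 23)/104 = 104/104 = 1

Summary (fraction, with percent):

explained: PC1 0.5096 (50.96%), PC2 0.2692 (26.92%), PC3 0.2212 (22.12%);  cumulative: 0.5096, 0.7788, 1


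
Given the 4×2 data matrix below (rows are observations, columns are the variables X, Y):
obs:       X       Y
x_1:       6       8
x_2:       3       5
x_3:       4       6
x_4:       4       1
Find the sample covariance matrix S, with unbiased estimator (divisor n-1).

Step 1 — column means:
  mean(X) = (6 + 3 + 4 + 4) / 4 = 17/4 = 4.25
  mean(Y) = (8 + 5 + 6 + 1) / 4 = 20/4 = 5

Step 2 — sample covariance S[i,j] = (1/(n-1)) · Σ_k (x_{k,i} - mean_i) · (x_{k,j} - mean_j), with n-1 = 3.
  S[X,X] = ((1.75)·(1.75) + (-1.25)·(-1.25) + (-0.25)·(-0.25) + (-0.25)·(-0.25)) / 3 = 4.75/3 = 1.5833
  S[X,Y] = ((1.75)·(3) + (-1.25)·(0) + (-0.25)·(1) + (-0.25)·(-4)) / 3 = 6/3 = 2
  S[Y,Y] = ((3)·(3) + (0)·(0) + (1)·(1) + (-4)·(-4)) / 3 = 26/3 = 8.6667

S is symmetric (S[j,i] = S[i,j]). Assembling:

S = [[1.5833, 2],
 [2, 8.6667]]


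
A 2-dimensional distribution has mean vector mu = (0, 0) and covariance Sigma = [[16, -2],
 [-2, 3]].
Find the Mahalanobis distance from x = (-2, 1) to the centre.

Step 1 — centre the observation: (x - mu) = (-2, 1).

Step 2 — invert Sigma. det(Sigma) = 16·3 - (-2)² = 44.
  Sigma^{-1} = (1/det) · [[d, -b], [-b, a]] = [[0.0682, 0.0455],
 [0.0455, 0.3636]].

Step 3 — form the quadratic (x - mu)^T · Sigma^{-1} · (x - mu):
  Sigma^{-1} · (x - mu) = (-0.0909, 0.2727).
  (x - mu)^T · [Sigma^{-1} · (x - mu)] = (-2)·(-0.0909) + (1)·(0.2727) = 0.4545.

Step 4 — take square root: d = √(0.4545) ≈ 0.6742.

d(x, mu) = √(0.4545) ≈ 0.6742


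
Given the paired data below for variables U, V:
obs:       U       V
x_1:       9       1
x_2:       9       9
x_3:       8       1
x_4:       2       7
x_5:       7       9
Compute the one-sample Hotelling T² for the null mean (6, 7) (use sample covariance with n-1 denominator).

Step 1 — sample mean vector:
  mean(U) = (9 + 9 + 8 + 2 + 7) / 5 = 35/5 = 7
  mean(V) = (1 + 9 + 1 + 7 + 9) / 5 = 27/5 = 5.4
  x̄ = (7, 5.4),  deviation x̄ - mu_0 = (7, 5.4) - (6, 7) = (1, -1.6).

Step 2 — sample covariance matrix, S[i,j] = (1/(n-1)) · Σ_k (x_{k,i} - mean_i) · (x_{k,j} - mean_j), divisor n-1 = 4:
  S[U,U] = ((2)·(2) + (2)·(2) + (1)·(1) + (-5)·(-5) + (0)·(0)) / 4 = 34/4 = 8.5
  S[U,V] = ((2)·(-4.4) + (2)·(3.6) + (1)·(-4.4) + (-5)·(1.6) + (0)·(3.6)) / 4 = -14/4 = -3.5
  S[V,V] = ((-4.4)·(-4.4) + (3.6)·(3.6) + (-4.4)·(-4.4) + (1.6)·(1.6) + (3.6)·(3.6)) / 4 = 67.2/4 = 16.8
  S = [[8.5, -3.5],
 [-3.5, 16.8]].

Step 3 — invert S. det(S) = 8.5·16.8 - (-3.5)² = 130.55.
  S^{-1} = (1/det) · [[d, -b], [-b, a]] = [[0.1287, 0.0268],
 [0.0268, 0.0651]].

Step 4 — quadratic form (x̄ - mu_0)^T · S^{-1} · (x̄ - mu_0):
  S^{-1} · (x̄ - mu_0) = (0.0858, -0.0774),
  (x̄ - mu_0)^T · [...] = (1)·(0.0858) + (-1.6)·(-0.0774) = 0.2096.

Step 5 — scale by n: T² = 5 · 0.2096 = 1.0479.

T² ≈ 1.0479


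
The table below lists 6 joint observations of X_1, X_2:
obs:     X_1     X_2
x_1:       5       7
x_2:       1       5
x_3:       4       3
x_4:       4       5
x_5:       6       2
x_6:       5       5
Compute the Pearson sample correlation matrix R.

Step 1 — column means:
  mean(X_1) = (5 + 1 + 4 + 4 + 6 + 5) / 6 = 25/6 = 4.1667
  mean(X_2) = (7 + 5 + 3 + 5 + 2 + 5) / 6 = 27/6 = 4.5

Step 2 — sample variances and covariances s[i,j] = (1/(n-1)) · Σ_k (x_{k,i} - mean_i) · (x_{k,j} - mean_j), with n-1 = 5:
  s[X_1,X_1] = ((0.8333)·(0.8333) + (-3.1667)·(-3.1667) + (-0.1667)·(-0.1667) + (-0.1667)·(-0.1667) + (1.8333)·(1.8333) + (0.8333)·(0.8333)) / 5 = 14.8333/5 = 2.9667
  s[X_1,X_2] = ((0.8333)·(2.5) + (-3.1667)·(0.5) + (-0.1667)·(-1.5) + (-0.1667)·(0.5) + (1.8333)·(-2.5) + (0.8333)·(0.5)) / 5 = -3.5/5 = -0.7
  s[X_2,X_2] = ((2.5)·(2.5) + (0.5)·(0.5) + (-1.5)·(-1.5) + (0.5)·(0.5) + (-2.5)·(-2.5) + (0.5)·(0.5)) / 5 = 15.5/5 = 3.1
  Sample standard deviations s_i = √(s[i,i]):
  s(X_1) = √(2.9667) = 1.7224
  s(X_2) = √(3.1) = 1.7607

Step 3 — r_{ij} = s_{ij} / (s_i · s_j):
  r[X_1,X_1] = 1 (diagonal).
  r[X_1,X_2] = -0.7 / (1.7224 · 1.7607) = -0.7 / 3.0326 = -0.2308
  r[X_2,X_2] = 1 (diagonal).

R is symmetric with unit diagonal. Assembling:

R = [[1, -0.2308],
 [-0.2308, 1]]


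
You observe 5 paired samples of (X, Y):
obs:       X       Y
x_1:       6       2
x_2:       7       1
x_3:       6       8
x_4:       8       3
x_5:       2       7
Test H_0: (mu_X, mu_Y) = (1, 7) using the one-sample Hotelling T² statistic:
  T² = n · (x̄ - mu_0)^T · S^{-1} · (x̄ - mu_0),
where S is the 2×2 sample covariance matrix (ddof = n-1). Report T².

Step 1 — sample mean vector:
  mean(X) = (6 + 7 + 6 + 8 + 2) / 5 = 29/5 = 5.8
  mean(Y) = (2 + 1 + 8 + 3 + 7) / 5 = 21/5 = 4.2
  x̄ = (5.8, 4.2),  deviation x̄ - mu_0 = (5.8, 4.2) - (1, 7) = (4.8, -2.8).

Step 2 — sample covariance matrix, S[i,j] = (1/(n-1)) · Σ_k (x_{k,i} - mean_i) · (x_{k,j} - mean_j), divisor n-1 = 4:
  S[X,X] = ((0.2)·(0.2) + (1.2)·(1.2) + (0.2)·(0.2) + (2.2)·(2.2) + (-3.8)·(-3.8)) / 4 = 20.8/4 = 5.2
  S[X,Y] = ((0.2)·(-2.2) + (1.2)·(-3.2) + (0.2)·(3.8) + (2.2)·(-1.2) + (-3.8)·(2.8)) / 4 = -16.8/4 = -4.2
  S[Y,Y] = ((-2.2)·(-2.2) + (-3.2)·(-3.2) + (3.8)·(3.8) + (-1.2)·(-1.2) + (2.8)·(2.8)) / 4 = 38.8/4 = 9.7
  S = [[5.2, -4.2],
 [-4.2, 9.7]].

Step 3 — invert S. det(S) = 5.2·9.7 - (-4.2)² = 32.8.
  S^{-1} = (1/det) · [[d, -b], [-b, a]] = [[0.2957, 0.128],
 [0.128, 0.1585]].

Step 4 — quadratic form (x̄ - mu_0)^T · S^{-1} · (x̄ - mu_0):
  S^{-1} · (x̄ - mu_0) = (1.061, 0.1707),
  (x̄ - mu_0)^T · [...] = (4.8)·(1.061) + (-2.8)·(0.1707) = 4.6146.

Step 5 — scale by n: T² = 5 · 4.6146 = 23.0732.

T² ≈ 23.0732


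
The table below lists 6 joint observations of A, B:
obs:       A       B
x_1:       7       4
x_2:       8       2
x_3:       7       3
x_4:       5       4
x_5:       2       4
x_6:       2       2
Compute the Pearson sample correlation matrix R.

Step 1 — column means:
  mean(A) = (7 + 8 + 7 + 5 + 2 + 2) / 6 = 31/6 = 5.1667
  mean(B) = (4 + 2 + 3 + 4 + 4 + 2) / 6 = 19/6 = 3.1667

Step 2 — sample variances and covariances s[i,j] = (1/(n-1)) · Σ_k (x_{k,i} - mean_i) · (x_{k,j} - mean_j), with n-1 = 5:
  s[A,A] = ((1.8333)·(1.8333) + (2.8333)·(2.8333) + (1.8333)·(1.8333) + (-0.1667)·(-0.1667) + (-3.1667)·(-3.1667) + (-3.1667)·(-3.1667)) / 5 = 34.8333/5 = 6.9667
  s[A,B] = ((1.8333)·(0.8333) + (2.8333)·(-1.1667) + (1.8333)·(-0.1667) + (-0.1667)·(0.8333) + (-3.1667)·(0.8333) + (-3.1667)·(-1.1667)) / 5 = -1.1667/5 = -0.2333
  s[B,B] = ((0.8333)·(0.8333) + (-1.1667)·(-1.1667) + (-0.1667)·(-0.1667) + (0.8333)·(0.8333) + (0.8333)·(0.8333) + (-1.1667)·(-1.1667)) / 5 = 4.8333/5 = 0.9667
  Sample standard deviations s_i = √(s[i,i]):
  s(A) = √(6.9667) = 2.6394
  s(B) = √(0.9667) = 0.9832

Step 3 — r_{ij} = s_{ij} / (s_i · s_j):
  r[A,A] = 1 (diagonal).
  r[A,B] = -0.2333 / (2.6394 · 0.9832) = -0.2333 / 2.5951 = -0.0899
  r[B,B] = 1 (diagonal).

R is symmetric with unit diagonal. Assembling:

R = [[1, -0.0899],
 [-0.0899, 1]]


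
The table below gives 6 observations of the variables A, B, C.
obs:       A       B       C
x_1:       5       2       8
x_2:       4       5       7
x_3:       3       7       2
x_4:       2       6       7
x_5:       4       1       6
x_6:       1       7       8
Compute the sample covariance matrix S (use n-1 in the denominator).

Step 1 — column means:
  mean(A) = (5 + 4 + 3 + 2 + 4 + 1) / 6 = 19/6 = 3.1667
  mean(B) = (2 + 5 + 7 + 6 + 1 + 7) / 6 = 28/6 = 4.6667
  mean(C) = (8 + 7 + 2 + 7 + 6 + 8) / 6 = 38/6 = 6.3333

Step 2 — sample covariance S[i,j] = (1/(n-1)) · Σ_k (x_{k,i} - mean_i) · (x_{k,j} - mean_j), with n-1 = 5.
  S[A,A] = ((1.8333)·(1.8333) + (0.8333)·(0.8333) + (-0.1667)·(-0.1667) + (-1.1667)·(-1.1667) + (0.8333)·(0.8333) + (-2.1667)·(-2.1667)) / 5 = 10.8333/5 = 2.1667
  S[A,B] = ((1.8333)·(-2.6667) + (0.8333)·(0.3333) + (-0.1667)·(2.3333) + (-1.1667)·(1.3333) + (0.8333)·(-3.6667) + (-2.1667)·(2.3333)) / 5 = -14.6667/5 = -2.9333
  S[A,C] = ((1.8333)·(1.6667) + (0.8333)·(0.6667) + (-0.1667)·(-4.3333) + (-1.1667)·(0.6667) + (0.8333)·(-0.3333) + (-2.1667)·(1.6667)) / 5 = -0.3333/5 = -0.0667
  S[B,B] = ((-2.6667)·(-2.6667) + (0.3333)·(0.3333) + (2.3333)·(2.3333) + (1.3333)·(1.3333) + (-3.6667)·(-3.6667) + (2.3333)·(2.3333)) / 5 = 33.3333/5 = 6.6667
  S[B,C] = ((-2.6667)·(1.6667) + (0.3333)·(0.6667) + (2.3333)·(-4.3333) + (1.3333)·(0.6667) + (-3.6667)·(-0.3333) + (2.3333)·(1.6667)) / 5 = -8.3333/5 = -1.6667
  S[C,C] = ((1.6667)·(1.6667) + (0.6667)·(0.6667) + (-4.3333)·(-4.3333) + (0.6667)·(0.6667) + (-0.3333)·(-0.3333) + (1.6667)·(1.6667)) / 5 = 25.3333/5 = 5.0667

S is symmetric (S[j,i] = S[i,j]). Assembling:

S = [[2.1667, -2.9333, -0.0667],
 [-2.9333, 6.6667, -1.6667],
 [-0.0667, -1.6667, 5.0667]]


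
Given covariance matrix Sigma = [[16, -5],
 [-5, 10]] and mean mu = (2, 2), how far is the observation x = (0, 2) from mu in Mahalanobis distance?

Step 1 — centre the observation: (x - mu) = (-2, 0).

Step 2 — invert Sigma. det(Sigma) = 16·10 - (-5)² = 135.
  Sigma^{-1} = (1/det) · [[d, -b], [-b, a]] = [[0.0741, 0.037],
 [0.037, 0.1185]].

Step 3 — form the quadratic (x - mu)^T · Sigma^{-1} · (x - mu):
  Sigma^{-1} · (x - mu) = (-0.1481, -0.0741).
  (x - mu)^T · [Sigma^{-1} · (x - mu)] = (-2)·(-0.1481) + (0)·(-0.0741) = 0.2963.

Step 4 — take square root: d = √(0.2963) ≈ 0.5443.

d(x, mu) = √(0.2963) ≈ 0.5443


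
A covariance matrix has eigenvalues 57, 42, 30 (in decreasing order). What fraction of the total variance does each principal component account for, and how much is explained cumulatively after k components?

Step 1 — total variance = trace(Sigma) = Σ λ_i = 57 + 42 + 30 = 129.

Step 2 — fraction explained by component i = λ_i / Σ λ:
  PC1: 57/129 = 0.4419
  PC2: 42/129 = 0.3256
  PC3: 30/129 = 0.2326

Step 3 — cumulative fraction after k components = (λ_1 + ... + λ_k) / Σ λ:
  k = 1: 57/129 = 0.4419
  k = 2: (57 + 42)/129 = 99/129 = 0.7674
  k = 3: (57 + 42 + 30)/129 = 129/129 = 1

Summary (fraction, with percent):

explained: PC1 0.4419 (44.19%), PC2 0.3256 (32.56%), PC3 0.2326 (23.26%);  cumulative: 0.4419, 0.7674, 1


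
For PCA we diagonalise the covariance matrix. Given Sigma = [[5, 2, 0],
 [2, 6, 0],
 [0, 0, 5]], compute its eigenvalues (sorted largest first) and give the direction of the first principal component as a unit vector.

Step 1 — characteristic polynomial p(λ) = det(λI - Sigma) = λ³ - tr·λ² + c_1·λ - det, where tr = trace, c_1 = sum of the principal 2×2 minors, det = det(Sigma):
  tr = 5 + 6 + 5 = 16,
  c_1 = (5·6 - (2)²) + (5·5 - (0)²) + (6·5 - (0)²) = 26 + 25 + 30 = 81,
  det = 5·(6·5 - (0)²) - (2)·((2)·5 - (0)·(0)) + (0)·((2)·(0) - 6·(0)) = 5·(30) - (2)·(10) + (0)·(0) = 130.
  So p(λ) = λ³ - 16λ² + 81λ - 130.
Step 2 — look for an integer root (rational root theorem: any rational root is an integer divisor of 130). Testing λ = 5:
  p(5) = 125 - 400 + 405 - 130 = 0  ✓
  Dividing out (λ - 5): p(λ) = (λ - 5)(λ² - 11λ + 26).
Step 3 — remaining eigenvalues from the quadratic λ² - 11λ + 26 = 0:
  Δ = 11² - 4·26 = 121 - 104 = 17,  λ = (11 ± √17)/2 = (11 ± 4.1231)/2 ≈ 7.5616 or 3.4384.
  Sorted: λ_1 = 7.5616,  λ_2 = 5,  λ_3 = 3.4384  (check: sum = 16 = tr ✓).

Step 4 — unit eigenvector for λ_1 ≈ 7.5616: v spans the null space of (Sigma - λ_1 I), whose rows are
  r_1 = (-2.5616, 2, 0),  r_2 = (2, -1.5616, 0),  r_3 = (0, 0, -2.5616).
  v is orthogonal to every row, so take v ∝ r_1 × r_3 = ((2)·(-2.5616) - (0)·(0), (0)·(0) - (-2.5616)·(-2.5616), (-2.5616)·(0) - (2)·(0)) ≈ (-5.1231, -6.5616, 0).
  Rescale (multiply by -1 so the first nonzero entry is positive): u = (5.1231, 6.5616, 0).
  ||u|| = √((5.1231)² + (6.5616)² + (0)²) = √(69.3002) ≈ 8.3247,  v_1 = u/||u|| ≈ (0.6154, 0.7882, 0) (||v_1|| = 1).

λ_1 = 7.5616,  λ_2 = 5,  λ_3 = 3.4384;  v_1 ≈ (0.6154, 0.7882, 0)


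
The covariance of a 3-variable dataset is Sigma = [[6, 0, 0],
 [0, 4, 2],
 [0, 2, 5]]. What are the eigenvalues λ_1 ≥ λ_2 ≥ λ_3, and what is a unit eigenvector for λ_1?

Step 1 — characteristic polynomial p(λ) = det(λI - Sigma) = λ³ - tr·λ² + c_1·λ - det, where tr = trace, c_1 = sum of the principal 2×2 minors, det = det(Sigma):
  tr = 6 + 4 + 5 = 15,
  c_1 = (6·4 - (0)²) + (6·5 - (0)²) + (4·5 - (2)²) = 24 + 30 + 16 = 70,
  det = 6·(4·5 - (2)²) - (0)·((0)·5 - (2)·(0)) + (0)·((0)·(2) - 4·(0)) = 6·(16) - (0)·(0) + (0)·(0) = 96.
  So p(λ) = λ³ - 15λ² + 70λ - 96.
Step 2 — look for an integer root (rational root theorem: any rational root is an integer divisor of 96). Testing λ = 6:
  p(6) = 216 - 540 + 420 - 96 = 0  ✓
  Dividing out (λ - 6): p(λ) = (λ - 6)(λ² - 9λ + 16).
Step 3 — remaining eigenvalues from the quadratic λ² - 9λ + 16 = 0:
  Δ = 9² - 4·16 = 81 - 64 = 17,  λ = (9 ± √17)/2 = (9 ± 4.1231)/2 ≈ 6.5616 or 2.4384.
  Sorted: λ_1 = 6.5616,  λ_2 = 6,  λ_3 = 2.4384  (check: sum = 15 = tr ✓).

Step 4 — unit eigenvector for λ_1 ≈ 6.5616: v spans the null space of (Sigma - λ_1 I), whose rows are
  r_1 = (-0.5616, 0, 0),  r_2 = (0, -2.5616, 2),  r_3 = (0, 2, -1.5616).
  v is orthogonal to every row, so take v ∝ r_1 × r_2 = ((0)·(2) - (0)·(-2.5616), (0)·(0) - (-0.5616)·(2), (-0.5616)·(-2.5616) - (0)·(0)) ≈ (0, 1.1231, 1.4384).
  Let u = (0, 1.1231, 1.4384).
  ||u|| = √((0)² + (1.1231)² + (1.4384)²) = √(3.3305) ≈ 1.825,  v_1 = u/||u|| ≈ (0, 0.6154, 0.7882) (||v_1|| = 1).

λ_1 = 6.5616,  λ_2 = 6,  λ_3 = 2.4384;  v_1 ≈ (0, 0.6154, 0.7882)
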